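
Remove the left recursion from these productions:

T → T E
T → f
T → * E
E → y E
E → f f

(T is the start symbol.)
T → f T'
T → * E T'
T' → E T'
T' → ε
E → y E
E → f f

T is directly left-recursive. The standard transformation for
  A → A α₁ | ... | A α_m | β₁ | ... | β_n
is
  A  → β₁ A' | ... | β_n A'
  A' → α₁ A' | ... | α_m A' | ε

T → f becomes T → f T'
T → * E becomes T → * E T'
T → T E becomes T' → E T'
Add T' → ε

Productions for other non-terminals are unchanged:
  E → y E
  E → f f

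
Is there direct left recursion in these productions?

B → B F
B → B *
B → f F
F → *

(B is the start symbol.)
Yes, B is left-recursive

B → B F: LEFT RECURSIVE (starts with B)
B → B *: LEFT RECURSIVE (starts with B)
B → f F: starts with f
F → *: starts with '*'

The grammar has direct left recursion on: B.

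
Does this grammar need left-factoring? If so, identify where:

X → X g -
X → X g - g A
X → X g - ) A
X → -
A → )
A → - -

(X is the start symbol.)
Left-factoring is needed when two productions for the same non-terminal
share a common prefix on the right-hand side.

Productions for X:
  X → X g -
  X → X g - g A
  X → X g - ) A
  X → -
Productions for A:
  A → )
  A → - -

Found common prefix 'X g -' in productions for X

Answer: Yes, X has productions with common prefix 'X g -'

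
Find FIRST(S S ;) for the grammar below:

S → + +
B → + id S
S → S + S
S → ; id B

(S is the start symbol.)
{ '+', ';' }

FIRST sets of the non-terminals involved (from the grammar, by fixed-point iteration):
  FIRST(S) = { '+', ';' }

To compute FIRST(S S ;), process the symbols left to right:
Symbol S is a non-terminal. Add FIRST(S) \ {ε} = { '+', ';' }
S is not nullable (ε ∉ FIRST(S)), so stop here.
FIRST(S S ;) = { '+', ';' }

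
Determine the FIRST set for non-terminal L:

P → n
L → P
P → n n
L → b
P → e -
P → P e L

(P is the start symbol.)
FIRST sets of the other non-terminals involved (by the same procedure, iterated to a fixed point):
  FIRST(P) = { 'e', 'n' }

From L → P:
  - P is a non-terminal: add FIRST(P) \ {ε} = { 'e', 'n' }
    P is not nullable, so stop
From L → b:
  - b is a terminal: add 'b' and stop

Collecting: FIRST(L) = { 'b', 'e', 'n' }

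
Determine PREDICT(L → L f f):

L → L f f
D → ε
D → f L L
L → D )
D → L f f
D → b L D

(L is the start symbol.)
{ ')', 'b', 'f' }

PREDICT(L → L f f) = (FIRST(RHS) \ {ε}) ∪ (FOLLOW(L) if ε ∈ FIRST(RHS), i.e. RHS ⇒* ε)
FIRST(L) = { ')', 'b', 'f' }
FIRST(L f f) = { ')', 'b', 'f' }
ε ∉ FIRST(L f f), so FOLLOW(L) is not added.
PREDICT(L → L f f) = { ')', 'b', 'f' }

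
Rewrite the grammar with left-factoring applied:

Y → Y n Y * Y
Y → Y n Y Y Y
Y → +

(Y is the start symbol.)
Y → Y n Y Y'
Y' → * Y
Y' → Y Y
Y → +

Left-factoring transforms A → αβ₁ | αβ₂ into A → αA' and A' → β₁ | β₂
(α is the longest common prefix among the alternatives). Repeat until
no nonterminal has two alternatives with a common prefix.

Round 1: Y has alternatives sharing prefix 'Y n Y'. Introduce Y': Y → Y n Y Y'
  Add: Y' → * Y
  Add: Y' → Y Y

No remaining common prefixes — done.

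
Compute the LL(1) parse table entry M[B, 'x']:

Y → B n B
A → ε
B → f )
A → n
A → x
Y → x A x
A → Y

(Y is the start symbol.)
To find M[B, 'x'], we find productions for B where 'x' is in the predict set (PREDICT(N → α) = (FIRST(α) \ {ε}) ∪ (FOLLOW(N) if α ⇒* ε)).

B → f ): PREDICT = { 'f' }

M[B, 'x'] is empty (no production applies)

Answer: Empty (error entry)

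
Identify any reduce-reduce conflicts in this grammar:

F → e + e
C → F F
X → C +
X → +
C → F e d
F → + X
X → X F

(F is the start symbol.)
No reduce-reduce conflicts

Augment with F' → F and build the canonical LR(0) collection (I0 = CLOSURE({[F' → . F]}), then GOTO on every symbol after a dot until no new states appear). It has 15 states:
  I0: { [F → . + X], [F → . e + e], [F' → . F] }  — shift
  I1: { [C → . F F], [C → . F e d], [F → + . X], [F → . + X], [F → . e + e], [X → . +], [X → . C +], [X → . X F] }  — shift
  I2: { [F' → F .] }  — accept
  I3: { [F → e . + e] }  — shift
  I4: { [F → e + . e] }  — shift
  I5: { [F → e + e .] }  — reduce
  I6: { [C → . F F], [C → . F e d], [F → + . X], [F → . + X], [F → . e + e], [X → + .], [X → . +], [X → . C +], [X → . X F] }  — shift, reduce
  I7: { [X → C . +] }  — shift
  I8: { [C → F . F], [C → F . e d], [F → . + X], [F → . e + e] }  — shift
  I9: { [F → + X .], [F → . + X], [F → . e + e], [X → X . F] }  — shift, reduce
  I10: { [X → X F .] }  — reduce
  I11: { [C → F F .] }  — reduce
  I12: { [C → F e . d], [F → e . + e] }  — shift
  I13: { [C → F e d .] }  — reduce
  I14: { [X → C + .] }  — reduce

No state contains more than one complete item.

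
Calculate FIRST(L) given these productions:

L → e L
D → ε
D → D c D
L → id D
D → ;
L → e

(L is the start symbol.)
From L → e L:
  - e is a terminal: add 'e' and stop
From L → id D:
  - id is a terminal: add 'id' and stop
From L → e:
  - e is a terminal: add 'e' and stop

Collecting: FIRST(L) = { 'e', 'id' }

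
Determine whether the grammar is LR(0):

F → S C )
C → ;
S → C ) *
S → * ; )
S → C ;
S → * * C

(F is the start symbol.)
Augment with F' → F and build the canonical LR(0) collection (I0 = CLOSURE({[F' → . F]}), then GOTO on every symbol after a dot until no new states appear). It has 15 states:
  I0: { [C → . ;], [F → . S C )], [F' → . F], [S → . * * C], [S → . * ; )], [S → . C ) *], [S → . C ;] }  — shift
  I1: { [S → * . * C], [S → * . ; )] }  — shift
  I2: { [C → ; .] }  — reduce
  I3: { [S → C . ) *], [S → C . ;] }  — shift
  I4: { [F' → F .] }  — accept
  I5: { [C → . ;], [F → S . C )] }  — shift
  I6: { [F → S C . )] }  — shift
  I7: { [F → S C ) .] }  — reduce
  I8: { [S → C ) . *] }  — shift
  I9: { [S → C ; .] }  — reduce
  I10: { [S → C ) * .] }  — reduce
  I11: { [C → . ;], [S → * * . C] }  — shift
  I12: { [S → * ; . )] }  — shift
  I13: { [S → * ; ) .] }  — reduce
  I14: { [S → * * C .] }  — reduce

Every state is either a pure shift/goto state or contains exactly one complete item and nothing to shift — no conflicts. The grammar is LR(0).

Answer: Yes, the grammar is LR(0)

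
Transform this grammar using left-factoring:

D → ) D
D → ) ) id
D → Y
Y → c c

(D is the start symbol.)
Left-factoring transforms A → αβ₁ | αβ₂ into A → αA' and A' → β₁ | β₂
(α is the longest common prefix among the alternatives). Repeat until
no nonterminal has two alternatives with a common prefix.

Round 1: D has alternatives sharing prefix ')'. Introduce D': D → ) D'
  Add: D' → D
  Add: D' → ) id

No remaining common prefixes — done.

Resulting grammar:
D → ) D'
D' → D
D' → ) id
D → Y
Y → c c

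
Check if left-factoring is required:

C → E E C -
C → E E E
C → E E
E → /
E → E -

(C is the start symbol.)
Left-factoring is needed when two productions for the same non-terminal
share a common prefix on the right-hand side.

Productions for C:
  C → E E C -
  C → E E E
  C → E E
Productions for E:
  E → /
  E → E -

Found common prefix 'E E' in productions for C

Answer: Yes, C has productions with common prefix 'E E'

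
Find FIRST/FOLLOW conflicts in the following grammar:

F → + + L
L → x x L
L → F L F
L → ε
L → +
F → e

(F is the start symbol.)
Yes. L → x x L with FOLLOW(L) on { 'x' }; L → F L F with FOLLOW(L) on { '+', 'e' }; L → '+' with FOLLOW(L) on { '+' }

A FIRST/FOLLOW conflict occurs when a non-terminal N has a nullable alternative N → β (β ⇒* ε) and another alternative N → α with FIRST(α) ∩ FOLLOW(N) ≠ ∅: on such a lookahead the parser cannot decide between expanding α and letting N vanish via β.

Nullable non-terminals: L.
FIRST sets used below: FIRST(F) = { '+', 'e' }

L: nullable alternative(s) L → ε; FOLLOW(L) = { $, '+', 'e', 'x' }
  L → x x L: FIRST \ {ε} = { 'x' } — overlaps FOLLOW(L) on { 'x' }: CONFLICT
  L → F L F: FIRST \ {ε} = { '+', 'e' } — overlaps FOLLOW(L) on { '+', 'e' }: CONFLICT
  L → ε: FIRST \ {ε} = { } — this is the only nullable alternative, skip
  L → +: FIRST \ {ε} = { '+' } — overlaps FOLLOW(L) on { '+' }: CONFLICT

F has no nullable alternative, so no FIRST/FOLLOW check is needed there.

So the grammar has 3 FIRST/FOLLOW conflicts (marked CONFLICT above).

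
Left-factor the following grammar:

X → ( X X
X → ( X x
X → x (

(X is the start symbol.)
X → ( X X'
X' → X
X' → x
X → x (

Left-factoring transforms A → αβ₁ | αβ₂ into A → αA' and A' → β₁ | β₂
(α is the longest common prefix among the alternatives). Repeat until
no nonterminal has two alternatives with a common prefix.

Round 1: X has alternatives sharing prefix '( X'. Introduce X': X → ( X X'
  Add: X' → X
  Add: X' → x

No remaining common prefixes — done.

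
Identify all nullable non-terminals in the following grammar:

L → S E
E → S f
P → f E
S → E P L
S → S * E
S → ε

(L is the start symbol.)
A non-terminal is nullable if it can derive ε (the empty string): either it has an ε-production, or it has a production whose right-hand side consists entirely of nullable non-terminals.

ε-productions: S → ε
So S is immediately nullable.
No further non-terminal can be added: every production for the remaining non-terminals contains a terminal or a non-nullable non-terminal.
Nullable = { 'S' }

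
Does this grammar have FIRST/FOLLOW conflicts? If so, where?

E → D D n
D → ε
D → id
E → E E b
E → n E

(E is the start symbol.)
Yes. D → id with FOLLOW(D) on { 'id' }

A FIRST/FOLLOW conflict occurs when a non-terminal N has a nullable alternative N → β (β ⇒* ε) and another alternative N → α with FIRST(α) ∩ FOLLOW(N) ≠ ∅: on such a lookahead the parser cannot decide between expanding α and letting N vanish via β.

Nullable non-terminals: D.

D: nullable alternative(s) D → ε; FOLLOW(D) = { 'id', 'n' }
  D → ε: FIRST \ {ε} = { } — this is the only nullable alternative, skip
  D → id: FIRST \ {ε} = { 'id' } — overlaps FOLLOW(D) on { 'id' }: CONFLICT

E has no nullable alternative, so no FIRST/FOLLOW check is needed there.

So the grammar has 1 FIRST/FOLLOW conflict (marked CONFLICT above).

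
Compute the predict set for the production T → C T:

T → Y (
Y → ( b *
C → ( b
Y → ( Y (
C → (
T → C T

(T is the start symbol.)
PREDICT(T → C T) = (FIRST(RHS) \ {ε}) ∪ (FOLLOW(T) if ε ∈ FIRST(RHS), i.e. RHS ⇒* ε)
FIRST(C) = { '(' }
FIRST(C T) = { '(' }
ε ∉ FIRST(C T), so FOLLOW(T) is not added.
PREDICT(T → C T) = { '(' }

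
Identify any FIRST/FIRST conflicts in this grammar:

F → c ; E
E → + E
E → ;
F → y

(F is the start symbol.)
No FIRST/FIRST conflicts.

Productions for F:
  F → c ; E: FIRST = { 'c' }
  F → y: FIRST = { 'y' }
Productions for E:
  E → + E: FIRST = { '+' }
  E → ;: FIRST = { ';' }

All alternatives of each non-terminal have pairwise disjoint FIRST sets.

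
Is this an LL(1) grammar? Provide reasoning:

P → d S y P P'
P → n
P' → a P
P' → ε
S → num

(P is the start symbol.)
No. Predict set conflict for P': { 'a' }

A grammar is LL(1) if for each non-terminal N with multiple productions, the predict sets of those productions are pairwise disjoint, where PREDICT(N → α) = (FIRST(α) \ {ε}) ∪ (FOLLOW(N) if α ⇒* ε).

Relevant sets:
  FOLLOW(P') = { $, 'a' }

For P:
  PREDICT(P → d S y P P') = { 'd' }
  PREDICT(P → n) = { 'n' }
For P':
  PREDICT(P' → a P) = { 'a' }
  PREDICT(P' → ε) = { $, 'a' }
S has a single production, so nothing to check there.

Conflict found: Predict set conflict for P': { 'a' }
The grammar is NOT LL(1).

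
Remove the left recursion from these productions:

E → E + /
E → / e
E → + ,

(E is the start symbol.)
E → / e E'
E → + , E'
E' → + / E'
E' → ε

E is directly left-recursive. The standard transformation for
  A → A α₁ | ... | A α_m | β₁ | ... | β_n
is
  A  → β₁ A' | ... | β_n A'
  A' → α₁ A' | ... | α_m A' | ε

E → / e becomes E → / e E'
E → + , becomes E → + , E'
E → E + / becomes E' → + / E'
Add E' → ε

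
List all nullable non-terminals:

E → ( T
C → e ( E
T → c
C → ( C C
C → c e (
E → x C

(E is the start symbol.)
There are no ε-productions, so no non-terminal can derive ε.
No non-terminals are nullable.

Answer: None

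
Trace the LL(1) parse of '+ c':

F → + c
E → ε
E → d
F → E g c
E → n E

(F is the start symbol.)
Stack is shown with the top on the left.

Stack  Input  Action
--------------------
F $    + c $  output F → + c
+ c $  + c $  match '+'
c $    c $    match 'c'
$      $      accept

The string is accepted.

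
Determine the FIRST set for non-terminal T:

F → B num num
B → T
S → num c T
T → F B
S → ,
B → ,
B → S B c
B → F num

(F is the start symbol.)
To compute FIRST(T), examine every production with T on the left-hand side, reading each right-hand side left to right until a non-nullable symbol is reached.

FIRST sets of the other non-terminals involved (by the same procedure, iterated to a fixed point):
  FIRST(F) = { ',', 'num' }

From T → F B:
  - F is a non-terminal: add FIRST(F) \ {ε} = { ',', 'num' }
    F is not nullable, so stop

Collecting: FIRST(T) = { ',', 'num' }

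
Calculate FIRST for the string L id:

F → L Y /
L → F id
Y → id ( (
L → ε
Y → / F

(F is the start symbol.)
{ '/', 'id' }

FIRST sets of the non-terminals involved (from the grammar, by fixed-point iteration):
  FIRST(L) = { '/', 'id', ε }

To compute FIRST(L id), process the symbols left to right:
Symbol L is a non-terminal. Add FIRST(L) \ {ε} = { '/', 'id' }
L is nullable (ε ∈ FIRST(L)), continue to the next symbol.
Symbol id is a terminal. Add 'id' and stop.
FIRST(L id) = { '/', 'id' }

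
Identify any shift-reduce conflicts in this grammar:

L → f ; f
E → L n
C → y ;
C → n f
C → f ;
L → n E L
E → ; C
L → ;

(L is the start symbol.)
Yes — I5: [L → ; .] vs [C → . f ;]

A shift-reduce conflict occurs when an LR(0) state has both:
  - a complete (reduce) item [A → α .] (dot at the end), and
  - a shift item [B → β . c γ] (dot before a terminal).

Augment with L' → L and build the canonical LR(0) collection (I0 = CLOSURE({[L' → . L]}), then GOTO on every symbol after a dot until no new states appear). It has 19 states:
  I0: { [L → . ;], [L → . f ; f], [L → . n E L], [L' → . L] }  — shift
  I1: { [L → ; .] }  — reduce
  I2: { [L' → L .] }  — accept
  I3: { [L → f . ; f] }  — shift
  I4: { [E → . ; C], [E → . L n], [L → . ;], [L → . f ; f], [L → . n E L], [L → n . E L] }  — shift
  I5: { [C → . f ;], [C → . n f], [C → . y ;], [E → ; . C], [L → ; .] }  — shift, reduce
  I6: { [L → . ;], [L → . f ; f], [L → . n E L], [L → n E . L] }  — shift
  I7: { [E → L . n] }  — shift
  I8: { [E → L n .] }  — reduce
  I9: { [L → n E L .] }  — reduce
  I10: { [E → ; C .] }  — reduce
  I11: { [C → f . ;] }  — shift
  I12: { [C → n . f] }  — shift
  I13: { [C → y . ;] }  — shift
  I14: { [C → y ; .] }  — reduce
  I15: { [C → n f .] }  — reduce
  I16: { [C → f ; .] }  — reduce
  I17: { [L → f ; . f] }  — shift
  I18: { [L → f ; f .] }  — reduce

I5 contains reduce item [L → ; .] and shift items [C → . f ;], [C → . n f], [C → . y ;] — shift-reduce conflict.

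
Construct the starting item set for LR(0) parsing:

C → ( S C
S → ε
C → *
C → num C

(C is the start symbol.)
{ [C → . ( S C], [C → . *], [C → . num C], [C' → . C] }

First, augment the grammar with C' → C
I₀ = CLOSURE({ [C' → . C] }):
  [C' → . C] has the dot before C: add [C → . ( S C], [C → . *], [C → . num C]
No further items can be added.

I₀ = { [C → . ( S C], [C → . *], [C → . num C], [C' → . C] }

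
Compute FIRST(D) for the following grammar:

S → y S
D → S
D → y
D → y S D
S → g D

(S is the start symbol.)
To compute FIRST(D), examine every production with D on the left-hand side, reading each right-hand side left to right until a non-nullable symbol is reached.

FIRST sets of the other non-terminals involved (by the same procedure, iterated to a fixed point):
  FIRST(S) = { 'g', 'y' }

From D → S:
  - S is a non-terminal: add FIRST(S) \ {ε} = { 'g', 'y' }
    S is not nullable, so stop
From D → y:
  - y is a terminal: add 'y' and stop
From D → y S D:
  - y is a terminal: add 'y' and stop

Collecting: FIRST(D) = { 'g', 'y' }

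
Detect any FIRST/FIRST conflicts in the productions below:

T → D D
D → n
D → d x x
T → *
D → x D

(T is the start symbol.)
A FIRST/FIRST conflict occurs when two productions N → α and N → β for the same non-terminal have FIRST(α) ∩ FIRST(β) ≠ ∅ (with ε ∈ FIRST of a nullable right-hand side, so two nullable alternatives also conflict).

FIRST sets of the non-terminals at (or reachable through a nullable prefix from) the front of some alternative:
  FIRST(D) = { 'd', 'n', 'x' }

Productions for T:
  T → D D: FIRST = { 'd', 'n', 'x' }
  T → *: FIRST = { '*' }
Productions for D:
  D → n: FIRST = { 'n' }
  D → d x x: FIRST = { 'd' }
  D → x D: FIRST = { 'x' }

All alternatives of each non-terminal have pairwise disjoint FIRST sets.

Answer: No FIRST/FIRST conflicts.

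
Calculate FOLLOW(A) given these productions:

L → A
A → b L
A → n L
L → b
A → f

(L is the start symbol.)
To compute FOLLOW(A), find every occurrence of A on a right-hand side N → α A β: add FIRST(β) \ {ε}, and if β is empty or nullable also add FOLLOW(N). Iterate to a fixed point.

In L → A: A is at the end, add FOLLOW(L)

The FOLLOW sets referred to above (computed the same way, to a fixed point):
  FOLLOW(L) = { $ }

Taking the union: FOLLOW(A) = { $ }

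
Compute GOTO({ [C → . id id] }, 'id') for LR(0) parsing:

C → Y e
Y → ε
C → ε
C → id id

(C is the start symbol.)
{ [C → id . id] }

GOTO(I, 'id') = CLOSURE({ [A → αX.β] : [A → α.Xβ] ∈ I, X = 'id' })

Items with dot before 'id', with the dot advanced:
  [C → . id id] → [C → id . id]
Closure adds nothing (no advanced item has the dot before a non-terminal).

GOTO = { [C → id . id] }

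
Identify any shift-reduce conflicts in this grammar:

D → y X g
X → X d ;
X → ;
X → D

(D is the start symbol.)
No shift-reduce conflicts

A shift-reduce conflict occurs when an LR(0) state has both:
  - a complete (reduce) item [A → α .] (dot at the end), and
  - a shift item [B → β . c γ] (dot before a terminal).

Augment with D' → D and build the canonical LR(0) collection (I0 = CLOSURE({[D' → . D]}), then GOTO on every symbol after a dot until no new states appear). It has 9 states:
  I0: { [D → . y X g], [D' → . D] }  — shift
  I1: { [D' → D .] }  — accept
  I2: { [D → . y X g], [D → y . X g], [X → . ;], [X → . D], [X → . X d ;] }  — shift
  I3: { [X → ; .] }  — reduce
  I4: { [X → D .] }  — reduce
  I5: { [D → y X . g], [X → X . d ;] }  — shift
  I6: { [X → X d . ;] }  — shift
  I7: { [D → y X g .] }  — reduce
  I8: { [X → X d ; .] }  — reduce

No state contains both a complete item and a shift item.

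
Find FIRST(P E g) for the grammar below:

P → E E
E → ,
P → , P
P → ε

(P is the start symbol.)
FIRST sets of the non-terminals involved (from the grammar, by fixed-point iteration):
  FIRST(P) = { ',', ε }
  FIRST(E) = { ',' }

To compute FIRST(P E g), process the symbols left to right:
Symbol P is a non-terminal. Add FIRST(P) \ {ε} = { ',' }
P is nullable (ε ∈ FIRST(P)), continue to the next symbol.
Symbol E is a non-terminal. Add FIRST(E) \ {ε} = { ',' }
E is not nullable (ε ∉ FIRST(E)), so stop here.
FIRST(P E g) = { ',' }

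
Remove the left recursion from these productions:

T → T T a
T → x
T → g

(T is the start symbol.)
T → x T'
T → g T'
T' → T a T'
T' → ε

T is directly left-recursive. The standard transformation for
  A → A α₁ | ... | A α_m | β₁ | ... | β_n
is
  A  → β₁ A' | ... | β_n A'
  A' → α₁ A' | ... | α_m A' | ε

T → x becomes T → x T'
T → g becomes T → g T'
T → T T a becomes T' → T a T'
Add T' → ε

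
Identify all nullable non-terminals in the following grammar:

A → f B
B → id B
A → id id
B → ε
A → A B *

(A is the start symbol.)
A non-terminal is nullable if it can derive ε (the empty string): either it has an ε-production, or it has a production whose right-hand side consists entirely of nullable non-terminals.

ε-productions: B → ε
So B is immediately nullable.
No further non-terminal can be added: every production for the remaining non-terminals contains a terminal or a non-nullable non-terminal.
Nullable = { 'B' }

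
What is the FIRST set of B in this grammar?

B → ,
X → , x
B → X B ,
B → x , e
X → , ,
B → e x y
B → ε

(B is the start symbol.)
{ ',', 'e', 'x', ε }

To compute FIRST(B), examine every production with B on the left-hand side, reading each right-hand side left to right until a non-nullable symbol is reached.

FIRST sets of the other non-terminals involved (by the same procedure, iterated to a fixed point):
  FIRST(X) = { ',' }

From B → ,:
  - ',' is a terminal: add ',' and stop
From B → X B ,:
  - X is a non-terminal: add FIRST(X) \ {ε} = { ',' }
    X is not nullable, so stop
From B → x , e:
  - x is a terminal: add 'x' and stop
From B → e x y:
  - e is a terminal: add 'e' and stop
From B → ε:
  - ε-production, so ε ∈ FIRST(B)

Collecting: FIRST(B) = { ',', 'e', 'x', ε }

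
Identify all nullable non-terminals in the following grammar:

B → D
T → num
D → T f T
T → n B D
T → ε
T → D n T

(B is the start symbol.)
{ 'T' }

A non-terminal is nullable if it can derive ε (the empty string): either it has an ε-production, or it has a production whose right-hand side consists entirely of nullable non-terminals.

ε-productions: T → ε
So T is immediately nullable.
No further non-terminal can be added: every production for the remaining non-terminals contains a terminal or a non-nullable non-terminal.
Nullable = { 'T' }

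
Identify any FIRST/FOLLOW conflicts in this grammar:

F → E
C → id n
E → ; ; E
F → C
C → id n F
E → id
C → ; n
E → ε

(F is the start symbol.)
A FIRST/FOLLOW conflict occurs when a non-terminal N has a nullable alternative N → β (β ⇒* ε) and another alternative N → α with FIRST(α) ∩ FOLLOW(N) ≠ ∅: on such a lookahead the parser cannot decide between expanding α and letting N vanish via β.

Nullable non-terminals: E, F.
FIRST sets used below: FIRST(E) = { ';', 'id', ε }, FIRST(C) = { ';', 'id' }

E: nullable alternative(s) E → ε; FOLLOW(E) = { $ }
  E → ; ; E: FIRST \ {ε} = { ';' } — disjoint from FOLLOW(E)
  E → id: FIRST \ {ε} = { 'id' } — disjoint from FOLLOW(E)
  E → ε: FIRST \ {ε} = { } — this is the only nullable alternative, skip

F: nullable alternative(s) F → E; FOLLOW(F) = { $ }
  F → E: FIRST \ {ε} = { ';', 'id' } — this is the only nullable alternative, skip
  F → C: FIRST \ {ε} = { ';', 'id' } — disjoint from FOLLOW(F)

C has no nullable alternative, so no FIRST/FOLLOW check is needed there.

No FIRST/FOLLOW conflicts found.

Answer: No FIRST/FOLLOW conflicts.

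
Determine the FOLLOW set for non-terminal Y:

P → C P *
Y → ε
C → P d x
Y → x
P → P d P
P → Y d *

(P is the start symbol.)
{ 'd' }

In P → Y d *: Y is followed by d '*', add FIRST(d '*') \ {ε} = { 'd' }

Taking the union: FOLLOW(Y) = { 'd' }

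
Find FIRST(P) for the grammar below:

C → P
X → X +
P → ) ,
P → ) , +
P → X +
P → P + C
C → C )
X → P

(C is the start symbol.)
{ ')' }

FIRST sets of the other non-terminals involved (by the same procedure, iterated to a fixed point):
  FIRST(X) = { ')' }

From P → ) ,:
  - ')' is a terminal: add ')' and stop
From P → ) , +:
  - ')' is a terminal: add ')' and stop
From P → X +:
  - X is a non-terminal: add FIRST(X) \ {ε} = { ')' }
    X is not nullable, so stop
From P → P + C:
  - P is the symbol being defined: contributes nothing new
    P is not nullable, so stop

Collecting: FIRST(P) = { ')' }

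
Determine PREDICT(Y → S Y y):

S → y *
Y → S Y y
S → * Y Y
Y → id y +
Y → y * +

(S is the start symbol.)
PREDICT(Y → S Y y) = (FIRST(RHS) \ {ε}) ∪ (FOLLOW(Y) if ε ∈ FIRST(RHS), i.e. RHS ⇒* ε)
FIRST(S) = { '*', 'y' }
FIRST(S Y y) = { '*', 'y' }
ε ∉ FIRST(S Y y), so FOLLOW(Y) is not added.
PREDICT(Y → S Y y) = { '*', 'y' }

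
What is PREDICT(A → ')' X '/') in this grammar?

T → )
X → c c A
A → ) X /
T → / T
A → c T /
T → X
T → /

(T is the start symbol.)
PREDICT(A → ')' X '/') = (FIRST(RHS) \ {ε}) ∪ (FOLLOW(A) if ε ∈ FIRST(RHS), i.e. RHS ⇒* ε)
FIRST(')' X '/') = { ')' }
ε ∉ FIRST(')' X '/'), so FOLLOW(A) is not added.
PREDICT(A → ')' X '/') = { ')' }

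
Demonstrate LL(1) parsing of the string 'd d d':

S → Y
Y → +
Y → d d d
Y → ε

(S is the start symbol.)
LL(1) parsing maintains a stack (initially the start symbol over $) and the input. At each step: if the stack top is a terminal, match it against the current input token; if it is a non-terminal N, replace it with the RHS of M[N, lookahead] (the unique production whose predict set contains the lookahead).

Stack is shown with the top on the left.

Stack    Input    Action
------------------------
S $      d d d $  output S → Y
Y $      d d d $  output Y → d d d
d d d $  d d d $  match 'd'
d d $    d d $    match 'd'
d $      d $      match 'd'
$        $        accept

The string is accepted.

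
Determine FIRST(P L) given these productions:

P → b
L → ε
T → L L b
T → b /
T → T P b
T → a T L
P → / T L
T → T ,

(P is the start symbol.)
{ '/', 'b' }

FIRST sets of the non-terminals involved (from the grammar, by fixed-point iteration):
  FIRST(P) = { '/', 'b' }

To compute FIRST(P L), process the symbols left to right:
Symbol P is a non-terminal. Add FIRST(P) \ {ε} = { '/', 'b' }
P is not nullable (ε ∉ FIRST(P)), so stop here.
FIRST(P L) = { '/', 'b' }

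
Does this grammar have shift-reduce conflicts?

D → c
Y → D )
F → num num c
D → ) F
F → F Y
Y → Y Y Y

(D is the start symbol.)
Yes — I4: [D → ) F .] vs [D → . ) F]; I9: [F → F Y .] vs [D → . ) F]; I11: [Y → Y Y Y .] vs [D → . ) F]

Augment with D' → D and build the canonical LR(0) collection (I0 = CLOSURE({[D' → . D]}), then GOTO on every symbol after a dot until no new states appear). It has 13 states:
  I0: { [D → . ) F], [D → . c], [D' → . D] }  — shift
  I1: { [D → ) . F], [F → . F Y], [F → . num num c] }  — shift
  I2: { [D' → D .] }  — accept
  I3: { [D → c .] }  — reduce
  I4: { [D → ) F .], [D → . ) F], [D → . c], [F → F . Y], [Y → . D )], [Y → . Y Y Y] }  — shift, reduce
  I5: { [F → num . num c] }  — shift
  I6: { [F → num num . c] }  — shift
  I7: { [F → num num c .] }  — reduce
  I8: { [Y → D . )] }  — shift
  I9: { [D → . ) F], [D → . c], [F → F Y .], [Y → . D )], [Y → . Y Y Y], [Y → Y . Y Y] }  — shift, reduce
  I10: { [D → . ) F], [D → . c], [Y → . D )], [Y → . Y Y Y], [Y → Y . Y Y], [Y → Y Y . Y] }  — shift
  I11: { [D → . ) F], [D → . c], [Y → . D )], [Y → . Y Y Y], [Y → Y . Y Y], [Y → Y Y . Y], [Y → Y Y Y .] }  — shift, reduce
  I12: { [Y → D ) .] }  — reduce

I4 contains reduce item [D → ) F .] and shift items [D → . ) F], [D → . c] — shift-reduce conflict.
I9 contains reduce item [F → F Y .] and shift items [D → . ) F], [D → . c] — shift-reduce conflict.
I11 contains reduce item [Y → Y Y Y .] and shift items [D → . ) F], [D → . c] — shift-reduce conflict.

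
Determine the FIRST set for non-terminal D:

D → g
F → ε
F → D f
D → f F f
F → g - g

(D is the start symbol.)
To compute FIRST(D), examine every production with D on the left-hand side, reading each right-hand side left to right until a non-nullable symbol is reached.

From D → g:
  - g is a terminal: add 'g' and stop
From D → f F f:
  - f is a terminal: add 'f' and stop

Collecting: FIRST(D) = { 'f', 'g' }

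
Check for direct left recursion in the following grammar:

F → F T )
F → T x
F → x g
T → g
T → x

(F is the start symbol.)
F → F T ): LEFT RECURSIVE (starts with F)
F → T x: starts with T
F → x g: starts with x
T → g: starts with g
T → x: starts with x

The grammar has direct left recursion on: F.

Answer: Yes, F is left-recursive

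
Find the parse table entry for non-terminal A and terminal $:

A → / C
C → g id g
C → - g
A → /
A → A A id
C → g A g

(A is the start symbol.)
To find M[A, $], we find productions for A where $ is in the predict set (PREDICT(N → α) = (FIRST(α) \ {ε}) ∪ (FOLLOW(N) if α ⇒* ε)).

Relevant sets:
  FIRST(A) = { '/' }

A → / C: PREDICT = { '/' }
A → /: PREDICT = { '/' }
A → A A id: PREDICT = { '/' }

M[A, $] is empty (no production applies)

Answer: Empty (error entry)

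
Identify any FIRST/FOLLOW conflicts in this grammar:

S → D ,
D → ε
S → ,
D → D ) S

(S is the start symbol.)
Yes. D → D ')' S with FOLLOW(D) on { ')' }

Nullable non-terminals: D.
FIRST sets used below: FIRST(D) = { ')', ε }

D: nullable alternative(s) D → ε; FOLLOW(D) = { ')', ',' }
  D → ε: FIRST \ {ε} = { } — this is the only nullable alternative, skip
  D → D ) S: FIRST \ {ε} = { ')' } — overlaps FOLLOW(D) on { ')' }: CONFLICT

S has no nullable alternative, so no FIRST/FOLLOW check is needed there.

So the grammar has 1 FIRST/FOLLOW conflict (marked CONFLICT above).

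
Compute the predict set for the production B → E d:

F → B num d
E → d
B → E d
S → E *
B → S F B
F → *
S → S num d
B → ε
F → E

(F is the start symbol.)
{ 'd' }

PREDICT(B → E d) = (FIRST(RHS) \ {ε}) ∪ (FOLLOW(B) if ε ∈ FIRST(RHS), i.e. RHS ⇒* ε)
FIRST(E) = { 'd' }
FIRST(E d) = { 'd' }
ε ∉ FIRST(E d), so FOLLOW(B) is not added.
PREDICT(B → E d) = { 'd' }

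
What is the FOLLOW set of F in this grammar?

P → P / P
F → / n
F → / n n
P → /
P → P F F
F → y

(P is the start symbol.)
To compute FOLLOW(F), find every occurrence of F on a right-hand side N → α F β: add FIRST(β) \ {ε}, and if β is empty or nullable also add FOLLOW(N). Iterate to a fixed point.

In P → P F F: F is followed by F, add FIRST(F) \ {ε} = { '/', 'y' }
In P → P F F: F is at the end, add FOLLOW(P)

The FOLLOW sets referred to above (computed the same way, to a fixed point):
  FOLLOW(P) = { $, '/', 'y' }

Taking the union: FOLLOW(F) = { $, '/', 'y' }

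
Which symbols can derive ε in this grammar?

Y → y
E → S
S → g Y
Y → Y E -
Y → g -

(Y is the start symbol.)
None

There are no ε-productions, so no non-terminal can derive ε.
No non-terminals are nullable.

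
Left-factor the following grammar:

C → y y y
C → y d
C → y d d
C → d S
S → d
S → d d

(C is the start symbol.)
C → y C'
C' → y y
C' → d C''
C'' → ε
C'' → d
C → d S
S → d S'
S' → ε
S' → d

Left-factoring transforms A → αβ₁ | αβ₂ into A → αA' and A' → β₁ | β₂
(α is the longest common prefix among the alternatives). Repeat until
no nonterminal has two alternatives with a common prefix.

Round 1: C has alternatives sharing prefix 'y'. Introduce C': C → y C'
  Add: C' → y y
  Add: C' → d
  Add: C' → d d

Round 2: C' has alternatives sharing prefix 'd'. Introduce C'': C' → d C''
  Add: C'' → ε
  Add: C'' → d

Round 3: S has alternatives sharing prefix 'd'. Introduce S': S → d S'
  Add: S' → ε
  Add: S' → d

No remaining common prefixes — done.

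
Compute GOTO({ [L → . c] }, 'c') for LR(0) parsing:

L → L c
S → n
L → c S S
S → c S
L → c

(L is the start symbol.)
GOTO(I, 'c') = CLOSURE({ [A → αX.β] : [A → α.Xβ] ∈ I, X = 'c' })

Items with dot before 'c', with the dot advanced:
  [L → . c] → [L → c .]
Closure adds nothing (no advanced item has the dot before a non-terminal).

GOTO = { [L → c .] }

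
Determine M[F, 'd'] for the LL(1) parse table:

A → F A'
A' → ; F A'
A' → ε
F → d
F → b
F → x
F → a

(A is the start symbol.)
To find M[F, 'd'], we find productions for F where 'd' is in the predict set (PREDICT(N → α) = (FIRST(α) \ {ε}) ∪ (FOLLOW(N) if α ⇒* ε)).

F → d: PREDICT = { 'd' }
  'd' is in predict set, so this production goes in M[F, 'd']
F → b: PREDICT = { 'b' }
F → x: PREDICT = { 'x' }
F → a: PREDICT = { 'a' }

M[F, 'd'] = F → d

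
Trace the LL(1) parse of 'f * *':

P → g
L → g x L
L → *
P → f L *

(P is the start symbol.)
LL(1) parsing maintains a stack (initially the start symbol over $) and the input. At each step: if the stack top is a terminal, match it against the current input token; if it is a non-terminal N, replace it with the RHS of M[N, lookahead] (the unique production whose predict set contains the lookahead).

Stack is shown with the top on the left.

Stack    Input    Action
------------------------
P $      f * * $  output P → f L *
f L * $  f * * $  match 'f'
L * $    * * $    output L → *
* * $    * * $    match '*'
* $      * $      match '*'
$        $        accept

The string is accepted.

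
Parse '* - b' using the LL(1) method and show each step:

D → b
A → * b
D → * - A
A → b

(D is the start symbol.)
LL(1) parsing maintains a stack (initially the start symbol over $) and the input. At each step: if the stack top is a terminal, match it against the current input token; if it is a non-terminal N, replace it with the RHS of M[N, lookahead] (the unique production whose predict set contains the lookahead).

Stack is shown with the top on the left.

Stack    Input    Action
------------------------
D $      * - b $  output D → * - A
* - A $  * - b $  match '*'
- A $    - b $    match '-'
A $      b $      output A → b
b $      b $      match 'b'
$        $        accept

The string is accepted.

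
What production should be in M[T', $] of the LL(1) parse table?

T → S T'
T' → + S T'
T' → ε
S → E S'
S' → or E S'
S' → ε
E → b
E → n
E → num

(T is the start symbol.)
T' → ε

To find M[T', $], we find productions for T' where $ is in the predict set (PREDICT(N → α) = (FIRST(α) \ {ε}) ∪ (FOLLOW(N) if α ⇒* ε)).

Relevant sets:
  FOLLOW(T') = { $ }

T' → + S T': PREDICT = { '+' }
T' → ε: PREDICT = { $ }
  $ is in predict set, so this production goes in M[T', $]

M[T', $] = T' → ε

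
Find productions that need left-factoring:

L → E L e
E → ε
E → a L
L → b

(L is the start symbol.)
No, left-factoring is not needed

Left-factoring is needed when two productions for the same non-terminal
share a common prefix on the right-hand side.

Productions for L:
  L → E L e
  L → b
Productions for E:
  E → ε
  E → a L

No common prefixes found.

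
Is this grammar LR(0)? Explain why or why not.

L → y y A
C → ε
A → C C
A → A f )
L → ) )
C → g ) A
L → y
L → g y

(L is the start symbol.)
No. Shift-reduce conflict between [L → y .] and [L → y . y A]

Augment with L' → L and build the canonical LR(0) collection (I0 = CLOSURE({[L' → . L]}), then GOTO on every symbol after a dot until no new states appear). It has 16 states:
  I0: { [L → . ) )], [L → . g y], [L → . y y A], [L → . y], [L' → . L] }  — shift
  I1: { [L → ) . )] }  — shift
  I2: { [L' → L .] }  — accept
  I3: { [L → g . y] }  — shift
  I4: { [L → y . y A], [L → y .] }  — shift, reduce
  I5: { [A → . A f )], [A → . C C], [C → . g ) A], [C → .], [L → y y . A] }  — shift, reduce
  I6: { [A → A . f )], [L → y y A .] }  — shift, reduce
  I7: { [A → C . C], [C → . g ) A], [C → .] }  — shift, reduce
  I8: { [C → g . ) A] }  — shift
  I9: { [A → . A f )], [A → . C C], [C → . g ) A], [C → .], [C → g ) . A] }  — shift, reduce
  I10: { [A → A . f )], [C → g ) A .] }  — shift, reduce
  I11: { [A → A f . )] }  — shift
  I12: { [A → A f ) .] }  — reduce
  I13: { [A → C C .] }  — reduce
  I14: { [L → g y .] }  — reduce
  I15: { [L → ) ) .] }  — reduce

Conflict in state I4:
  Shift-reduce conflict between [L → y .] and [L → y . y A]
So the grammar is NOT LR(0).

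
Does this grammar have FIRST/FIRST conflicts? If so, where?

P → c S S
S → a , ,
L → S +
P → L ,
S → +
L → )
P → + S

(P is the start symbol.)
Yes. P → L ',' / P → '+' S on { '+' }

A FIRST/FIRST conflict occurs when two productions N → α and N → β for the same non-terminal have FIRST(α) ∩ FIRST(β) ≠ ∅ (with ε ∈ FIRST of a nullable right-hand side, so two nullable alternatives also conflict).

FIRST sets of the non-terminals at (or reachable through a nullable prefix from) the front of some alternative:
  FIRST(L) = { ')', '+', 'a' }
  FIRST(S) = { '+', 'a' }

Productions for P:
  P → c S S: FIRST = { 'c' }
  P → L ,: FIRST = { ')', '+', 'a' }
  P → + S: FIRST = { '+' }
Productions for S:
  S → a , ,: FIRST = { 'a' }
  S → +: FIRST = { '+' }
Productions for L:
  L → S +: FIRST = { '+', 'a' }
  L → ): FIRST = { ')' }

Conflict for P: P → L , and P → + S
  Overlap: { '+' }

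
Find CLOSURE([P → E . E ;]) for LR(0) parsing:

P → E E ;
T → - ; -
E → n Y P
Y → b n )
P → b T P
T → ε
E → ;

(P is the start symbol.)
To compute CLOSURE, for each item [A → α.Bβ] where B is a non-terminal, add [B → .γ] for all productions B → γ; repeat for the newly added items until nothing changes.

Start with: [P → E . E ;]
  [P → E . E ;] has the dot before E: add [E → . n Y P], [E → . ;]
No further items can be added.

CLOSURE = { [E → . ;], [E → . n Y P], [P → E . E ;] }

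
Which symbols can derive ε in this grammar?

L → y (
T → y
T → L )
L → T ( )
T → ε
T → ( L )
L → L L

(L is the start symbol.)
{ 'T' }

A non-terminal is nullable if it can derive ε (the empty string): either it has an ε-production, or it has a production whose right-hand side consists entirely of nullable non-terminals.

ε-productions: T → ε
So T is immediately nullable.
No further non-terminal can be added: every production for the remaining non-terminals contains a terminal or a non-nullable non-terminal.
Nullable = { 'T' }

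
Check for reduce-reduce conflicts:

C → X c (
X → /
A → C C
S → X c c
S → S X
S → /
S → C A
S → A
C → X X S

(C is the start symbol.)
A reduce-reduce conflict occurs when an LR(0) state has two complete items [A → α .] and [B → β .] — both call for a reduction, and with no lookahead the parser cannot choose between them.

Augment with C' → C and build the canonical LR(0) collection (I0 = CLOSURE({[C' → . C]}), then GOTO on every symbol after a dot until no new states appear). It has 18 states:
  I0: { [C → . X X S], [C → . X c (], [C' → . C], [X → . /] }  — shift
  I1: { [X → / .] }  — reduce
  I2: { [C' → C .] }  — accept
  I3: { [C → X . X S], [C → X . c (], [X → . /] }  — shift
  I4: { [A → . C C], [C → . X X S], [C → . X c (], [C → X X . S], [S → . /], [S → . A], [S → . C A], [S → . S X], [S → . X c c], [X → . /] }  — shift
  I5: { [C → X c . (] }  — shift
  I6: { [C → X c ( .] }  — reduce
  I7: { [S → / .], [X → / .] }  — 2 reduces
  I8: { [S → A .] }  — reduce
  I9: { [A → . C C], [A → C . C], [C → . X X S], [C → . X c (], [S → C . A], [X → . /] }  — shift
  I10: { [C → X X S .], [S → S . X], [X → . /] }  — shift, reduce
  I11: { [C → X . X S], [C → X . c (], [S → X . c c], [X → . /] }  — shift
  I12: { [C → X c . (], [S → X c . c] }  — shift
  I13: { [S → X c c .] }  — reduce
  I14: { [S → S X .] }  — reduce
  I15: { [S → C A .] }  — reduce
  I16: { [A → C . C], [A → C C .], [C → . X X S], [C → . X c (], [X → . /] }  — shift, reduce
  I17: { [A → C C .] }  — reduce

I7 contains complete items [S → / .], [X → / .] — reduce-reduce conflict.

Answer: Yes — I7: [S → / .] vs [X → / .]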